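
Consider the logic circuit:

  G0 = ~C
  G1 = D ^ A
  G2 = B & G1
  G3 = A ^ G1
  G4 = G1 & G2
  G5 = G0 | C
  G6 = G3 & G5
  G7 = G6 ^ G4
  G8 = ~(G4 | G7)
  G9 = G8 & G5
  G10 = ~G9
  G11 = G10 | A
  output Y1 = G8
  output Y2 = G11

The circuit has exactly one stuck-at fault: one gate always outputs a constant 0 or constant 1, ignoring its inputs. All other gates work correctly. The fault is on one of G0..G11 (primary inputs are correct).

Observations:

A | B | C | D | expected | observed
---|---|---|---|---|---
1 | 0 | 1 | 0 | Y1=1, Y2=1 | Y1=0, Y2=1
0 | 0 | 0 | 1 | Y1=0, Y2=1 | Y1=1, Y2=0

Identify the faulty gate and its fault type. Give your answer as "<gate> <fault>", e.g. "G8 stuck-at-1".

G1 stuck-at-0

Fault-free values for test 1 (A=1, B=0, C=1, D=0): G0=0, G1=1, G2=0, G3=0, G4=0, G5=1, G6=0, G7=0, G8=1, G9=1, G10=0, G11=1, giving Y1=1, Y2=1. Observed Y1=0, Y2=1.
Test 1: faults giving observed Y1=0, Y2=1 are {G1 stuck-at-0, G2 stuck-at-1, G3 stuck-at-1, G4 stuck-at-1, G6 stuck-at-1, G7 stuck-at-1, G8 stuck-at-0}.
Test 2 (A=0, B=0, C=0, D=1): fault-free G0=1, G1=1, G2=0, G3=1, G4=0, G5=1, G6=1, G7=1, G8=0, G9=0, G10=1, G11=1 → Y1=0, Y2=1; observed Y1=1, Y2=0. Eliminates G2 stuck-at-1, G3 stuck-at-1, G4 stuck-at-1, G6 stuck-at-1, G7 stuck-at-1, G8 stuck-at-0.
Only G1 stuck-at-0 is consistent with every test.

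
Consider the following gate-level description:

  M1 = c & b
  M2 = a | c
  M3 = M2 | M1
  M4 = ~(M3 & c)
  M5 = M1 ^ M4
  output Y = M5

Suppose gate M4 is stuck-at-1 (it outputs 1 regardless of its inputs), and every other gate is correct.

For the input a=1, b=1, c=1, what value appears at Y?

0

Propagate with M4 forced: M1=1, M2=1, M3=1, M4=1 [stuck-at-1], M5=0.
So Y = 0. (Without the fault it would be 1.)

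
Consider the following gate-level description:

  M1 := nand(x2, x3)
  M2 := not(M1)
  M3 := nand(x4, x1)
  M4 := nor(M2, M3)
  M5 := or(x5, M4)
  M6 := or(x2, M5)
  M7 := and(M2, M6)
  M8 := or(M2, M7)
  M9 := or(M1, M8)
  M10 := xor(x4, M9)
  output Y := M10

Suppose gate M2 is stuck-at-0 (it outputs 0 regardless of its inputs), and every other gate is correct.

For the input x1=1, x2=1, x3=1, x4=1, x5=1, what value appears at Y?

Propagate with M2 forced: M1=0, M2=0 [stuck-at-0], M3=0, M4=1, M5=1, M6=1, M7=0, M8=0, M9=0, M10=1.
So Y = 1. (Without the fault it would be 0.)

1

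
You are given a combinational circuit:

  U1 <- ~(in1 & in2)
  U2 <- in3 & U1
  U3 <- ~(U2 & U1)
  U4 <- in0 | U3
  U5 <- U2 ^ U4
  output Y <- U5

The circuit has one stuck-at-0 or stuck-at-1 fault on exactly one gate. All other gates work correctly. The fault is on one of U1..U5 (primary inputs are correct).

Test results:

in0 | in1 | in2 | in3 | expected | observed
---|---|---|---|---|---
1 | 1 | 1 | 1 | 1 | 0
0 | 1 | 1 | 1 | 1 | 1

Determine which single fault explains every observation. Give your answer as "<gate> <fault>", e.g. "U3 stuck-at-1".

Fault-free values for test 1 (in0=1, in1=1, in2=1, in3=1): U1=0, U2=0, U3=1, U4=1, U5=1, giving Y=1. Observed 0.
Test 1: faults giving observed 0 are {U1 stuck-at-1, U2 stuck-at-1, U4 stuck-at-0, U5 stuck-at-0}.
Test 2 (in0=0, in1=1, in2=1, in3=1): fault-free U1=0, U2=0, U3=1, U4=1, U5=1 → 1; observed 1. Eliminates U2 stuck-at-1, U4 stuck-at-0, U5 stuck-at-0.
Only U1 stuck-at-1 is consistent with every test.

U1 stuck-at-1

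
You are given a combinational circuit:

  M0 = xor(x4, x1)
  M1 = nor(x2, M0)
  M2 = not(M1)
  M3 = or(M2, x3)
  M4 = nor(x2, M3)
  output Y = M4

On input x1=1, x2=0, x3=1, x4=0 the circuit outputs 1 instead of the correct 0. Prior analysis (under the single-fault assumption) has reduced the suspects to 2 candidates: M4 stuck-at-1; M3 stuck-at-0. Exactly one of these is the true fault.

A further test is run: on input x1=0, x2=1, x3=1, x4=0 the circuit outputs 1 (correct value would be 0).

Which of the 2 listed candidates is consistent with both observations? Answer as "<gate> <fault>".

Evaluate each candidate on input x1=0, x2=1, x3=1, x4=0:
  M4 stuck-at-1: M0=0, M1=0, M2=1, M3=1, M4=1 [stuck-at-1] → 1 — matches
  M3 stuck-at-0: M0=0, M1=0, M2=1, M3=0 [stuck-at-0], M4=0 → 0 — eliminated
Only M4 stuck-at-1 reproduces the observed 1.

M4 stuck-at-1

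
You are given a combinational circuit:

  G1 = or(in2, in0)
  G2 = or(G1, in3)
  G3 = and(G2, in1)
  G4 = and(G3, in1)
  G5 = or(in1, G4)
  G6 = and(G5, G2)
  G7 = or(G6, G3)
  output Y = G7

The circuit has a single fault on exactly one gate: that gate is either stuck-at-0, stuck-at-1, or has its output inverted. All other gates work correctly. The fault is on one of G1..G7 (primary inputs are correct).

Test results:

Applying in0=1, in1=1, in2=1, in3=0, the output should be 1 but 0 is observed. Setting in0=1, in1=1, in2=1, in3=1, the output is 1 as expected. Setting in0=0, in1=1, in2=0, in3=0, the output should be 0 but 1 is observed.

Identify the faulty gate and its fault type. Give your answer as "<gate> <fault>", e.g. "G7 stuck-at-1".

G1 inverted output

Fault-free values for test 1 (in0=1, in1=1, in2=1, in3=0): G1=1, G2=1, G3=1, G4=1, G5=1, G6=1, G7=1, giving Y=1. Observed 0.
Test 1: faults giving observed 0 are {G1 stuck-at-0, G1 inverted output, G2 stuck-at-0, G2 inverted output, G7 stuck-at-0, G7 inverted output}.
Test 2 (in0=1, in1=1, in2=1, in3=1): fault-free G1=1, G2=1, G3=1, G4=1, G5=1, G6=1, G7=1 → 1; observed 1. Eliminates G2 stuck-at-0, G2 inverted output, G7 stuck-at-0, G7 inverted output.
Test 3 (in0=0, in1=1, in2=0, in3=0): fault-free G1=0, G2=0, G3=0, G4=0, G5=1, G6=0, G7=0 → 0; observed 1. Eliminates G1 stuck-at-0.
Only G1 inverted output is consistent with every test.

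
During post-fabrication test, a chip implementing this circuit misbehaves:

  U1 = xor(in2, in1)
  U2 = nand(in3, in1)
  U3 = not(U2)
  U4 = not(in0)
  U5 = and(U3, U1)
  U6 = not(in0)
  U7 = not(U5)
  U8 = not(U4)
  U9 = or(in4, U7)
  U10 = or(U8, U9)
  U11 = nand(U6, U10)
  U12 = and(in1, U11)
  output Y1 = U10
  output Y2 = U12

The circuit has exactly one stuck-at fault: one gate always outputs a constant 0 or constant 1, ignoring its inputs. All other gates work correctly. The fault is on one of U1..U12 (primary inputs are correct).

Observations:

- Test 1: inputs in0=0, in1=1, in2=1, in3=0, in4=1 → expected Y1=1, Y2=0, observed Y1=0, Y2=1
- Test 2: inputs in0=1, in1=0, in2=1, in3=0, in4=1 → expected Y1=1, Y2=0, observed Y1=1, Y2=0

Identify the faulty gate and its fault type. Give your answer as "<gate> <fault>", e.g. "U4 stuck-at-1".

Fault-free values for test 1 (in0=0, in1=1, in2=1, in3=0, in4=1): U1=0, U2=1, U3=0, U4=1, U5=0, U6=1, U7=1, U8=0, U9=1, U10=1, U11=0, U12=0, giving Y1=1, Y2=0. Observed Y1=0, Y2=1.
Test 1: faults giving observed Y1=0, Y2=1 are {U9 stuck-at-0, U10 stuck-at-0}.
Test 2 (in0=1, in1=0, in2=1, in3=0, in4=1): fault-free U1=1, U2=1, U3=0, U4=0, U5=0, U6=0, U7=1, U8=1, U9=1, U10=1, U11=1, U12=0 → Y1=1, Y2=0; observed Y1=1, Y2=0. Eliminates U10 stuck-at-0.
Only U9 stuck-at-0 is consistent with every test.

U9 stuck-at-0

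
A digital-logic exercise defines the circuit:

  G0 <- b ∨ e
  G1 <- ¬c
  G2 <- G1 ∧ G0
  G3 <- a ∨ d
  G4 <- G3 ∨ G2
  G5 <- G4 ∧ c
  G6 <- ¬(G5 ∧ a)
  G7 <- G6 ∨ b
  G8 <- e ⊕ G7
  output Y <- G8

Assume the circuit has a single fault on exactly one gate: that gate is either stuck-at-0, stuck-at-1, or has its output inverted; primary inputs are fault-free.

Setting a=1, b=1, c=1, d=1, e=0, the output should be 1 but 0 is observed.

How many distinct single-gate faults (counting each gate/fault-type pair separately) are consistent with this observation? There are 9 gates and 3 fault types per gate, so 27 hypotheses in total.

4

Fault-free: G0=1, G1=0, G2=0, G3=1, G4=1, G5=1, G6=0, G7=1, G8=1 → 1. Observed 0.
  G0: none of the 3 fault types match ✗
  G1: none of the 3 fault types match ✗
  G2: none of the 3 fault types match ✗
  G3: none of the 3 fault types match ✗
  G4: none of the 3 fault types match ✗
  G5: none of the 3 fault types match ✗
  G6: none of the 3 fault types match ✗
  G7: stuck-at-0, inverted output ✓; others ✗
  G8: stuck-at-0, inverted output ✓; others ✗
Consistent faults: {G7 stuck-at-0, G7 inverted output, G8 stuck-at-0, G8 inverted output} — 4 in all.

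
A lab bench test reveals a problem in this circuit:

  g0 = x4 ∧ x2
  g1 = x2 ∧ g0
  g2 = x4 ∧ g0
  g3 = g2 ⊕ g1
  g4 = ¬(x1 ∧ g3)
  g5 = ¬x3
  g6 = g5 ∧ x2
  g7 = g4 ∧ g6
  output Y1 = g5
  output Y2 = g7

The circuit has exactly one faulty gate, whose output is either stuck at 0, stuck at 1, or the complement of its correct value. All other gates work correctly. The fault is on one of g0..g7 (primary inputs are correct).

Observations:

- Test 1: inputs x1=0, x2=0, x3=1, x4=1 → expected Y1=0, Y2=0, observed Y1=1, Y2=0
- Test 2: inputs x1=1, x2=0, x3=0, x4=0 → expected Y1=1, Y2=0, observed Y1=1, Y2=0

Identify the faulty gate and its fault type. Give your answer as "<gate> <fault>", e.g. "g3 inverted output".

Fault-free values for test 1 (x1=0, x2=0, x3=1, x4=1): g0=0, g1=0, g2=0, g3=0, g4=1, g5=0, g6=0, g7=0, giving Y1=0, Y2=0. Observed Y1=1, Y2=0.
Test 1: faults giving observed Y1=1, Y2=0 are {g5 stuck-at-1, g5 inverted output}.
Test 2 (x1=1, x2=0, x3=0, x4=0): fault-free g0=0, g1=0, g2=0, g3=0, g4=1, g5=1, g6=0, g7=0 → Y1=1, Y2=0; observed Y1=1, Y2=0. Eliminates g5 inverted output.
Only g5 stuck-at-1 is consistent with every test.

g5 stuck-at-1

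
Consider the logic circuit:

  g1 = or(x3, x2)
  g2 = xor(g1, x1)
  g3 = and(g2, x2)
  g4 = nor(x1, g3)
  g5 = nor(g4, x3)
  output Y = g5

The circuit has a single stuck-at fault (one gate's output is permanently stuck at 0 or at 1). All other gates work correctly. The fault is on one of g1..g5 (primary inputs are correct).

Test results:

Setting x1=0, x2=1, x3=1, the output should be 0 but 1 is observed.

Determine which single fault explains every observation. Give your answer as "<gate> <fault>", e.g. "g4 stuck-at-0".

Fault-free values for test 1 (x1=0, x2=1, x3=1): g1=1, g2=1, g3=1, g4=0, g5=0, giving Y=0. Observed 1.
Test 1: faults giving observed 1 are {g5 stuck-at-1}.
Only g5 stuck-at-1 is consistent with every test.

g5 stuck-at-1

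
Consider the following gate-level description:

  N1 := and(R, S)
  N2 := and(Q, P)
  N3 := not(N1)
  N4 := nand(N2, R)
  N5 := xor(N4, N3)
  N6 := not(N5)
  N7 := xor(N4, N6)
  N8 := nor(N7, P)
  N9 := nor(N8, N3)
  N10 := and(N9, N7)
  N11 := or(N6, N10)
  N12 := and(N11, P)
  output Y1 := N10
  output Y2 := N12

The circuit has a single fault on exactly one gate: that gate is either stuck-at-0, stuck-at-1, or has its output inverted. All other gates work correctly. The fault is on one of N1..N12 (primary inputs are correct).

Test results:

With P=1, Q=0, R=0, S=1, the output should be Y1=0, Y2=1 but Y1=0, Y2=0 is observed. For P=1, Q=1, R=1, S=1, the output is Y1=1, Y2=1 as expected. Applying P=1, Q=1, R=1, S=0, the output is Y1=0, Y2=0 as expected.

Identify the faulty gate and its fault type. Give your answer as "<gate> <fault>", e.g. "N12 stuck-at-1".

N4 stuck-at-0

Fault-free values for test 1 (P=1, Q=0, R=0, S=1): N1=0, N2=0, N3=1, N4=1, N5=0, N6=1, N7=0, N8=0, N9=0, N10=0, N11=1, N12=1, giving Y1=0, Y2=1. Observed Y1=0, Y2=0.
Test 1: faults giving observed Y1=0, Y2=0 are {N4 stuck-at-0, N4 inverted output, N5 stuck-at-1, N5 inverted output, N6 stuck-at-0, N6 inverted output, N11 stuck-at-0, N11 inverted output, N12 stuck-at-0, N12 inverted output}.
Test 2 (P=1, Q=1, R=1, S=1): fault-free N1=1, N2=1, N3=0, N4=0, N5=0, N6=1, N7=1, N8=0, N9=1, N10=1, N11=1, N12=1 → Y1=1, Y2=1; observed Y1=1, Y2=1. Eliminates N5 stuck-at-1, N5 inverted output, N6 stuck-at-0, N6 inverted output, N11 stuck-at-0, N11 inverted output, N12 stuck-at-0, N12 inverted output.
Test 3 (P=1, Q=1, R=1, S=0): fault-free N1=0, N2=1, N3=1, N4=0, N5=1, N6=0, N7=0, N8=0, N9=0, N10=0, N11=0, N12=0 → Y1=0, Y2=0; observed Y1=0, Y2=0. Eliminates N4 inverted output.
Only N4 stuck-at-0 is consistent with every test.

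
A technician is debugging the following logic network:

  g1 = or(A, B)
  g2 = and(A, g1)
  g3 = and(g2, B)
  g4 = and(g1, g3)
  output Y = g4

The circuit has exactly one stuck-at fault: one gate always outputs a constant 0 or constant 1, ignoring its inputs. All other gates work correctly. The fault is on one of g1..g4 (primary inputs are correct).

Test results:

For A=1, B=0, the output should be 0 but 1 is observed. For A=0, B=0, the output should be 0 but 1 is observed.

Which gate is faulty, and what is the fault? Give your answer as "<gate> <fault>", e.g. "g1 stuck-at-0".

g4 stuck-at-1

Fault-free values for test 1 (A=1, B=0): g1=1, g2=1, g3=0, g4=0, giving Y=0. Observed 1.
Test 1: faults giving observed 1 are {g3 stuck-at-1, g4 stuck-at-1}.
Test 2 (A=0, B=0): fault-free g1=0, g2=0, g3=0, g4=0 → 0; observed 1. Eliminates g3 stuck-at-1.
Only g4 stuck-at-1 is consistent with every test.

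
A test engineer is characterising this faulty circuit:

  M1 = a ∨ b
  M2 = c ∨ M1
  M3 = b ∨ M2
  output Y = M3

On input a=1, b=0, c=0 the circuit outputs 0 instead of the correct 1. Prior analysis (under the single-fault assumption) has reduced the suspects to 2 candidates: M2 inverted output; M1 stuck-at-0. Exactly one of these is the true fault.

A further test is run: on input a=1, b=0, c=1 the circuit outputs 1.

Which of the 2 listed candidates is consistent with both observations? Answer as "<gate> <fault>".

M1 stuck-at-0

Evaluate each candidate on input a=1, b=0, c=1:
  M2 inverted output: M1=1, M2=0 [inverted output], M3=0 → 0 — eliminated
  M1 stuck-at-0: M1=0 [stuck-at-0], M2=1, M3=1 → 1 — matches
Only M1 stuck-at-0 reproduces the observed 1.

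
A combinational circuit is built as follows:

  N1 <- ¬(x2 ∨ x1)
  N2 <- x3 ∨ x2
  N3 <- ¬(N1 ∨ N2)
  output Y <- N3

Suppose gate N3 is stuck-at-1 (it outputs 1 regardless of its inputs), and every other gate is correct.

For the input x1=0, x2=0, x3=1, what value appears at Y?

Propagate with N3 forced: N1=1, N2=1, N3=1 [stuck-at-1].
So Y = 1. (Without the fault it would be 0.)

1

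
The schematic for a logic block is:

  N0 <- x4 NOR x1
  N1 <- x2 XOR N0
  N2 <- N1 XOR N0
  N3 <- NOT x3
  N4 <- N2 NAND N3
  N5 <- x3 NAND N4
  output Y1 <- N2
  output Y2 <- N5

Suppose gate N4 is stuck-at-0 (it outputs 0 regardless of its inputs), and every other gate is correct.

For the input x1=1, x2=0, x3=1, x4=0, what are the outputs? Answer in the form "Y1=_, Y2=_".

Propagate with N4 forced: N0=0, N1=0, N2=0, N3=0, N4=0 [stuck-at-0], N5=1.
So the outputs are Y1=0, Y2=1. (Without the fault they would be Y1=0, Y2=0.)

Y1=0, Y2=1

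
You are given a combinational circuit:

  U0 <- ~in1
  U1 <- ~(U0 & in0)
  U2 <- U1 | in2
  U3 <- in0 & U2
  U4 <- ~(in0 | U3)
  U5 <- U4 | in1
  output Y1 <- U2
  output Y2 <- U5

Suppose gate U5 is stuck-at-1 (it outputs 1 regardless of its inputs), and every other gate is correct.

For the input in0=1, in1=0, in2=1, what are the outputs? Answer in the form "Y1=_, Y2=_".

Propagate with U5 forced: U0=1, U1=0, U2=1, U3=1, U4=0, U5=1 [stuck-at-1].
So the outputs are Y1=1, Y2=1. (Without the fault they would be Y1=1, Y2=0.)

Y1=1, Y2=1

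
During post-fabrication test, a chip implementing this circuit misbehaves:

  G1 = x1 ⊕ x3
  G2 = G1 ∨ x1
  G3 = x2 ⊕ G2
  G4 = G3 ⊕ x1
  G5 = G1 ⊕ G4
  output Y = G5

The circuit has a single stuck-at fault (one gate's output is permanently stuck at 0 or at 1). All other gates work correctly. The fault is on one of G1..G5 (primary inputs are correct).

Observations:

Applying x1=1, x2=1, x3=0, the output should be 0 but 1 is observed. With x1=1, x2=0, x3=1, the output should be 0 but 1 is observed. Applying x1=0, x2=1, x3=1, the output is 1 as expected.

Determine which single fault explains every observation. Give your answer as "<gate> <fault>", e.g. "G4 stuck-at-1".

G5 stuck-at-1

Fault-free values for test 1 (x1=1, x2=1, x3=0): G1=1, G2=1, G3=0, G4=1, G5=0, giving Y=0. Observed 1.
Test 1: faults giving observed 1 are {G1 stuck-at-0, G2 stuck-at-0, G3 stuck-at-1, G4 stuck-at-0, G5 stuck-at-1}.
Test 2 (x1=1, x2=0, x3=1): fault-free G1=0, G2=1, G3=1, G4=0, G5=0 → 0; observed 1. Eliminates G1 stuck-at-0, G3 stuck-at-1, G4 stuck-at-0.
Test 3 (x1=0, x2=1, x3=1): fault-free G1=1, G2=1, G3=0, G4=0, G5=1 → 1; observed 1. Eliminates G2 stuck-at-0.
Only G5 stuck-at-1 is consistent with every test.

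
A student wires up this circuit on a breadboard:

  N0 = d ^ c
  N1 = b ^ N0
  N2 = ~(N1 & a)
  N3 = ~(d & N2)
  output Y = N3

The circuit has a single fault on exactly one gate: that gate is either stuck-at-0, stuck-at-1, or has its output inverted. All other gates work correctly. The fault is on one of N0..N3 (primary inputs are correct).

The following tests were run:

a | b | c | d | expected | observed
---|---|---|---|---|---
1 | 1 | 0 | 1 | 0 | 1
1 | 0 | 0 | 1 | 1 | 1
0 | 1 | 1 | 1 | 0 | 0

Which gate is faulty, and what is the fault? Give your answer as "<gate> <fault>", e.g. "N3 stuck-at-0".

N1 stuck-at-1

Fault-free values for test 1 (a=1, b=1, c=0, d=1): N0=1, N1=0, N2=1, N3=0, giving Y=0. Observed 1.
Test 1: faults giving observed 1 are {N0 stuck-at-0, N0 inverted output, N1 stuck-at-1, N1 inverted output, N2 stuck-at-0, N2 inverted output, N3 stuck-at-1, N3 inverted output}.
Test 2 (a=1, b=0, c=0, d=1): fault-free N0=1, N1=1, N2=0, N3=1 → 1; observed 1. Eliminates N0 stuck-at-0, N0 inverted output, N1 inverted output, N2 inverted output, N3 inverted output.
Test 3 (a=0, b=1, c=1, d=1): fault-free N0=0, N1=1, N2=1, N3=0 → 0; observed 0. Eliminates N2 stuck-at-0, N3 stuck-at-1.
Only N1 stuck-at-1 is consistent with every test.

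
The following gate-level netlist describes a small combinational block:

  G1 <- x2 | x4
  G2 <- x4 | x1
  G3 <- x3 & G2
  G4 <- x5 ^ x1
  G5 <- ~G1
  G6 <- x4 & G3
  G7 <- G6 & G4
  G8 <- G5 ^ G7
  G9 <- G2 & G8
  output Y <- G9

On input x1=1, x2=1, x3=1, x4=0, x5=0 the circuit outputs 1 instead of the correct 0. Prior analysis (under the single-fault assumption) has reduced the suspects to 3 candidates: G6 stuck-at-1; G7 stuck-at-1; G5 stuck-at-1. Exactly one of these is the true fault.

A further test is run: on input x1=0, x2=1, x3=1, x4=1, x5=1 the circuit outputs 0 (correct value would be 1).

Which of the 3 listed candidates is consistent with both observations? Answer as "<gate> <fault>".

G5 stuck-at-1

Evaluate each candidate on input x1=0, x2=1, x3=1, x4=1, x5=1:
  G6 stuck-at-1: G1=1, G2=1, G3=1, G4=1, G5=0, G6=1 [stuck-at-1], G7=1, G8=1, G9=1 → 1 — eliminated
  G7 stuck-at-1: G1=1, G2=1, G3=1, G4=1, G5=0, G6=1, G7=1 [stuck-at-1], G8=1, G9=1 → 1 — eliminated
  G5 stuck-at-1: G1=1, G2=1, G3=1, G4=1, G5=1 [stuck-at-1], G6=1, G7=1, G8=0, G9=0 → 0 — matches
Only G5 stuck-at-1 reproduces the observed 0.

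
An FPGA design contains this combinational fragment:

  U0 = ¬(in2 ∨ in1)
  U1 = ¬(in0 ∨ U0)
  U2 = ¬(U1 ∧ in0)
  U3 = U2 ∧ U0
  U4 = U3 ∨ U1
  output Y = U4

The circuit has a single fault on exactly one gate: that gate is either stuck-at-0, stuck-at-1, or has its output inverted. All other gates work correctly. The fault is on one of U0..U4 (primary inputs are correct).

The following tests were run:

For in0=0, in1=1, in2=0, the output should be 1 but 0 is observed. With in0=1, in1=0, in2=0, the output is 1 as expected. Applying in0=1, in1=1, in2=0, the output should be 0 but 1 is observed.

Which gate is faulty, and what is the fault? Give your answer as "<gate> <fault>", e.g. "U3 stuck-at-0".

U1 inverted output

Fault-free values for test 1 (in0=0, in1=1, in2=0): U0=0, U1=1, U2=1, U3=0, U4=1, giving Y=1. Observed 0.
Test 1: faults giving observed 0 are {U1 stuck-at-0, U1 inverted output, U4 stuck-at-0, U4 inverted output}.
Test 2 (in0=1, in1=0, in2=0): fault-free U0=1, U1=0, U2=1, U3=1, U4=1 → 1; observed 1. Eliminates U4 stuck-at-0, U4 inverted output.
Test 3 (in0=1, in1=1, in2=0): fault-free U0=0, U1=0, U2=1, U3=0, U4=0 → 0; observed 1. Eliminates U1 stuck-at-0.
Only U1 inverted output is consistent with every test.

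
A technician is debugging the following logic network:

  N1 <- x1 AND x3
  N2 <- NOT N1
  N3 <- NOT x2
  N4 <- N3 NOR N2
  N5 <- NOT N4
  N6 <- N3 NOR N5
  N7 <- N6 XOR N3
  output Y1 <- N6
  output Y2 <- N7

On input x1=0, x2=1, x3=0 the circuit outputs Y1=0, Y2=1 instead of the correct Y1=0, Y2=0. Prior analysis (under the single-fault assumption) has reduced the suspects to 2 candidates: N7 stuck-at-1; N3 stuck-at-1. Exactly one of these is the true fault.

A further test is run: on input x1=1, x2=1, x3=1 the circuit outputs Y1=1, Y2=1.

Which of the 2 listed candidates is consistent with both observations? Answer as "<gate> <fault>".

N7 stuck-at-1

Evaluate each candidate on input x1=1, x2=1, x3=1:
  N7 stuck-at-1: N1=1, N2=0, N3=0, N4=1, N5=0, N6=1, N7=1 [stuck-at-1] → Y1=1, Y2=1 — matches
  N3 stuck-at-1: N1=1, N2=0, N3=1 [stuck-at-1], N4=0, N5=1, N6=0, N7=1 → Y1=0, Y2=1 — eliminated
Only N7 stuck-at-1 reproduces the observed Y1=1, Y2=1.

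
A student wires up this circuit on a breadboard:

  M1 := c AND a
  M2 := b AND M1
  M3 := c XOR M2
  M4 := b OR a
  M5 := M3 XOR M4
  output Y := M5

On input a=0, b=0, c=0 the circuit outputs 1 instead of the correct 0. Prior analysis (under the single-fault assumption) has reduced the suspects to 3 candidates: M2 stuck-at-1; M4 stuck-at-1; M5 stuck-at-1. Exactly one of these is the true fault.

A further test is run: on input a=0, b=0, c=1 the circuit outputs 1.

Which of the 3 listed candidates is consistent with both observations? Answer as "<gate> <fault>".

M5 stuck-at-1

Evaluate each candidate on input a=0, b=0, c=1:
  M2 stuck-at-1: M1=0, M2=1 [stuck-at-1], M3=0, M4=0, M5=0 → 0 — eliminated
  M4 stuck-at-1: M1=0, M2=0, M3=1, M4=1 [stuck-at-1], M5=0 → 0 — eliminated
  M5 stuck-at-1: M1=0, M2=0, M3=1, M4=0, M5=1 [stuck-at-1] → 1 — matches
Only M5 stuck-at-1 reproduces the observed 1.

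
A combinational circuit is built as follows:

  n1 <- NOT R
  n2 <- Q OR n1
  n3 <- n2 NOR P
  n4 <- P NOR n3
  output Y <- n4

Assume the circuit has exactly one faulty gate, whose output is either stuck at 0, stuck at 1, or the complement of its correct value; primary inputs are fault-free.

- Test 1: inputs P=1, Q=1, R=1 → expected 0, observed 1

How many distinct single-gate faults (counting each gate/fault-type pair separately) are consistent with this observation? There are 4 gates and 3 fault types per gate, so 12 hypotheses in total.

2

Fault-free: n1=0, n2=1, n3=0, n4=0 → 0. Observed 1.
  n1 stuck-at-0: output 0 ✗
  n1 stuck-at-1: output 0 ✗
  n1 inverted output: output 0 ✗
  n2 stuck-at-0: output 0 ✗
  n2 stuck-at-1: output 0 ✗
  n2 inverted output: output 0 ✗
  n3 stuck-at-0: output 0 ✗
  n3 stuck-at-1: output 0 ✗
  n3 inverted output: output 0 ✗
  n4 stuck-at-0: output 0 ✗
  n4 stuck-at-1: output 1 ✓
  n4 inverted output: output 1 ✓
Consistent faults: {n4 stuck-at-1, n4 inverted output} — 2 in all.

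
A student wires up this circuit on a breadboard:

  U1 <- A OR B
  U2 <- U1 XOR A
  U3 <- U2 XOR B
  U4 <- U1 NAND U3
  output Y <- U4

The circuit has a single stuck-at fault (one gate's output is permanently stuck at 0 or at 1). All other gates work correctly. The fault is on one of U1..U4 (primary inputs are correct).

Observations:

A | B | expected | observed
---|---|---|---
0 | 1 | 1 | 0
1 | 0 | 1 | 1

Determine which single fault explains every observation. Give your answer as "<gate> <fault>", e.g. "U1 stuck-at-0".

U2 stuck-at-0

Fault-free values for test 1 (A=0, B=1): U1=1, U2=1, U3=0, U4=1, giving Y=1. Observed 0.
Test 1: faults giving observed 0 are {U2 stuck-at-0, U3 stuck-at-1, U4 stuck-at-0}.
Test 2 (A=1, B=0): fault-free U1=1, U2=0, U3=0, U4=1 → 1; observed 1. Eliminates U3 stuck-at-1, U4 stuck-at-0.
Only U2 stuck-at-0 is consistent with every test.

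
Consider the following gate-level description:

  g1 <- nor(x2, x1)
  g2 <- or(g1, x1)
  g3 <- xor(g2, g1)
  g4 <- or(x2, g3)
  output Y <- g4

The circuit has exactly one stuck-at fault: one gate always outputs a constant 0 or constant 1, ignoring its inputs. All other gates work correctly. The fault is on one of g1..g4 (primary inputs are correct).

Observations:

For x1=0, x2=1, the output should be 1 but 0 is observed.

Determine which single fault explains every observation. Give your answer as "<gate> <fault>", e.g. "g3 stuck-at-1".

g4 stuck-at-0

Fault-free values for test 1 (x1=0, x2=1): g1=0, g2=0, g3=0, g4=1, giving Y=1. Observed 0.
Test 1: faults giving observed 0 are {g4 stuck-at-0}.
Only g4 stuck-at-0 is consistent with every test.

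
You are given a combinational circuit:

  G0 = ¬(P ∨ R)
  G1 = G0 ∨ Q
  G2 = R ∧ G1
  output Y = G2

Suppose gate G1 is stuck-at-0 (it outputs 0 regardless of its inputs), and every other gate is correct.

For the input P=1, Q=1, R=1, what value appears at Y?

Propagate with G1 forced: G0=0, G1=0 [stuck-at-0], G2=0.
So Y = 0. (Without the fault it would be 1.)

0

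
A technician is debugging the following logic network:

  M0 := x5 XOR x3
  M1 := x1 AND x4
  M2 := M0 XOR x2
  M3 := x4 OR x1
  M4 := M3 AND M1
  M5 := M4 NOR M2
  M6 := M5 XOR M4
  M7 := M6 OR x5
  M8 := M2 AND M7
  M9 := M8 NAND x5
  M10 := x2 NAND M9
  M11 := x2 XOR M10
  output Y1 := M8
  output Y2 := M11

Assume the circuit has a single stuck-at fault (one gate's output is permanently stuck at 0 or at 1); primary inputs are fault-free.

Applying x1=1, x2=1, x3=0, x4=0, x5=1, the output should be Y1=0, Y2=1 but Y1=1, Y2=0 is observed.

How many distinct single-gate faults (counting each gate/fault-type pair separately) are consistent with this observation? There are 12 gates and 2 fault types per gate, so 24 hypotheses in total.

3

Fault-free: M0=1, M1=0, M2=0, M3=1, M4=0, M5=1, M6=1, M7=1, M8=0, M9=1, M10=0, M11=1 → Y1=0, Y2=1. Observed Y1=1, Y2=0.
  M0: stuck-at-0 ✓; others ✗
  M1: none of the 2 fault types match ✗
  M2: stuck-at-1 ✓; others ✗
  M3: none of the 2 fault types match ✗
  M4: none of the 2 fault types match ✗
  M5: none of the 2 fault types match ✗
  M6: none of the 2 fault types match ✗
  M7: none of the 2 fault types match ✗
  M8: stuck-at-1 ✓; others ✗
  M9: none of the 2 fault types match ✗
  M10: none of the 2 fault types match ✗
  M11: none of the 2 fault types match ✗
Consistent faults: {M0 stuck-at-0, M2 stuck-at-1, M8 stuck-at-1} — 3 in all.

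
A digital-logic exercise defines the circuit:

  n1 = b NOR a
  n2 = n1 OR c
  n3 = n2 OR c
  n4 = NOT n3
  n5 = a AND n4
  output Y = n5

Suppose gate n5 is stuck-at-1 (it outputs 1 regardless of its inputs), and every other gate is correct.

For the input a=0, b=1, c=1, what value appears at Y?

1

Propagate with n5 forced: n1=0, n2=1, n3=1, n4=0, n5=1 [stuck-at-1].
So Y = 1. (Without the fault it would be 0.)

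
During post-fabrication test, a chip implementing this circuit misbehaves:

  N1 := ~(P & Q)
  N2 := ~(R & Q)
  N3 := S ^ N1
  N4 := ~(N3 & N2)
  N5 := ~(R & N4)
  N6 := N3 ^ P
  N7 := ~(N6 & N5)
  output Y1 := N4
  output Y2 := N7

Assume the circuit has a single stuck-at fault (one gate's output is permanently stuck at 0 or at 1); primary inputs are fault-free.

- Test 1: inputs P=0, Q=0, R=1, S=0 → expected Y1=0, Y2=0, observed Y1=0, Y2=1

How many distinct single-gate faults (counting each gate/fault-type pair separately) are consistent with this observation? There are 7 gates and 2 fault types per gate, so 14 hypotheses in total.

Fault-free: N1=1, N2=1, N3=1, N4=0, N5=1, N6=1, N7=0 → Y1=0, Y2=0. Observed Y1=0, Y2=1.
  N1 stuck-at-0: output Y1=1, Y2=1 ✗
  N1 stuck-at-1: output Y1=0, Y2=0 ✗
  N2 stuck-at-0: output Y1=1, Y2=1 ✗
  N2 stuck-at-1: output Y1=0, Y2=0 ✗
  N3 stuck-at-0: output Y1=1, Y2=1 ✗
  N3 stuck-at-1: output Y1=0, Y2=0 ✗
  N4 stuck-at-0: output Y1=0, Y2=0 ✗
  N4 stuck-at-1: output Y1=1, Y2=1 ✗
  N5 stuck-at-0: output Y1=0, Y2=1 ✓
  N5 stuck-at-1: output Y1=0, Y2=0 ✗
  N6 stuck-at-0: output Y1=0, Y2=1 ✓
  N6 stuck-at-1: output Y1=0, Y2=0 ✗
  N7 stuck-at-0: output Y1=0, Y2=0 ✗
  N7 stuck-at-1: output Y1=0, Y2=1 ✓
Consistent faults: {N5 stuck-at-0, N6 stuck-at-0, N7 stuck-at-1} — 3 in all.

3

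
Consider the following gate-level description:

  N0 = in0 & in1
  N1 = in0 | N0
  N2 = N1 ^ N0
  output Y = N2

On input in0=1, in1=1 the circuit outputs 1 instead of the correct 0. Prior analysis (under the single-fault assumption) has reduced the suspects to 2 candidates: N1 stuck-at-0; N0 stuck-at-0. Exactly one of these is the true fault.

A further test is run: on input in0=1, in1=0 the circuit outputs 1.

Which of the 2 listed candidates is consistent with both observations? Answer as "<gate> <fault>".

Evaluate each candidate on input in0=1, in1=0:
  N1 stuck-at-0: N0=0, N1=0 [stuck-at-0], N2=0 → 0 — eliminated
  N0 stuck-at-0: N0=0 [stuck-at-0], N1=1, N2=1 → 1 — matches
Only N0 stuck-at-0 reproduces the observed 1.

N0 stuck-at-0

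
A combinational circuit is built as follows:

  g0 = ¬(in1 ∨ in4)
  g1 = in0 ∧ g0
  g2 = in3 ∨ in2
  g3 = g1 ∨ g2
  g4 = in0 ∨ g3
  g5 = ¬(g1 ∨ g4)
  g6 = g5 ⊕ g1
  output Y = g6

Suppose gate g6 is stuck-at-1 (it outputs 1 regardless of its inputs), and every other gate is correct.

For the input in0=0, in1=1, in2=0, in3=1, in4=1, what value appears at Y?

1

Propagate with g6 forced: g0=0, g1=0, g2=1, g3=1, g4=1, g5=0, g6=1 [stuck-at-1].
So Y = 1. (Without the fault it would be 0.)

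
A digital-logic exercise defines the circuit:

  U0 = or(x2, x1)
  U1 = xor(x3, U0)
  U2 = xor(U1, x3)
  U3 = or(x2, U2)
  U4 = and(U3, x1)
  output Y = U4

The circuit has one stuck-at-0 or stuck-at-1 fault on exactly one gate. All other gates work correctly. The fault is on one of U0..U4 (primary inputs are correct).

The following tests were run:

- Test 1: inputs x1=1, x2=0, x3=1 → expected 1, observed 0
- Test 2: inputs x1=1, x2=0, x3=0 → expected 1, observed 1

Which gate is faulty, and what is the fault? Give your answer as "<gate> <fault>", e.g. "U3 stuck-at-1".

Fault-free values for test 1 (x1=1, x2=0, x3=1): U0=1, U1=0, U2=1, U3=1, U4=1, giving Y=1. Observed 0.
Test 1: faults giving observed 0 are {U0 stuck-at-0, U1 stuck-at-1, U2 stuck-at-0, U3 stuck-at-0, U4 stuck-at-0}.
Test 2 (x1=1, x2=0, x3=0): fault-free U0=1, U1=1, U2=1, U3=1, U4=1 → 1; observed 1. Eliminates U0 stuck-at-0, U2 stuck-at-0, U3 stuck-at-0, U4 stuck-at-0.
Only U1 stuck-at-1 is consistent with every test.

U1 stuck-at-1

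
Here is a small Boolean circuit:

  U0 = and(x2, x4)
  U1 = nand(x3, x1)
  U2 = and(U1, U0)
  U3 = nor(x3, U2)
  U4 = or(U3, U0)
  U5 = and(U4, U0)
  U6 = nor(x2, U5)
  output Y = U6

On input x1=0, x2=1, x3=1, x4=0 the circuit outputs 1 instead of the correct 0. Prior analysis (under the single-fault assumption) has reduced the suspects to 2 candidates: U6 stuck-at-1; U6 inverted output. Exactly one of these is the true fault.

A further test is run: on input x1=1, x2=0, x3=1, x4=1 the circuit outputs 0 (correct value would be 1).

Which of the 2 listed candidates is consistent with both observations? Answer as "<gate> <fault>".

Evaluate each candidate on input x1=1, x2=0, x3=1, x4=1:
  U6 stuck-at-1: U0=0, U1=0, U2=0, U3=0, U4=0, U5=0, U6=1 [stuck-at-1] → 1 — eliminated
  U6 inverted output: U0=0, U1=0, U2=0, U3=0, U4=0, U5=0, U6=0 [inverted output] → 0 — matches
Only U6 inverted output reproduces the observed 0.

U6 inverted output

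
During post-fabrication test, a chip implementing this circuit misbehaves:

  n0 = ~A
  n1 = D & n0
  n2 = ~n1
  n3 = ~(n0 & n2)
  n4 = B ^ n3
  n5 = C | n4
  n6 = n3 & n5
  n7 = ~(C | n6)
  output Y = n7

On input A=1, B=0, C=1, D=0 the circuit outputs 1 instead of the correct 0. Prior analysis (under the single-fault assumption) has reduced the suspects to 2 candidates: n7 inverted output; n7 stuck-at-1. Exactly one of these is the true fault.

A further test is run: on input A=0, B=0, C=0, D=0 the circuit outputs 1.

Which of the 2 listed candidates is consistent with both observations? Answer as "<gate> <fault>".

Evaluate each candidate on input A=0, B=0, C=0, D=0:
  n7 inverted output: n0=1, n1=0, n2=1, n3=0, n4=0, n5=0, n6=0, n7=0 [inverted output] → 0 — eliminated
  n7 stuck-at-1: n0=1, n1=0, n2=1, n3=0, n4=0, n5=0, n6=0, n7=1 [stuck-at-1] → 1 — matches
Only n7 stuck-at-1 reproduces the observed 1.

n7 stuck-at-1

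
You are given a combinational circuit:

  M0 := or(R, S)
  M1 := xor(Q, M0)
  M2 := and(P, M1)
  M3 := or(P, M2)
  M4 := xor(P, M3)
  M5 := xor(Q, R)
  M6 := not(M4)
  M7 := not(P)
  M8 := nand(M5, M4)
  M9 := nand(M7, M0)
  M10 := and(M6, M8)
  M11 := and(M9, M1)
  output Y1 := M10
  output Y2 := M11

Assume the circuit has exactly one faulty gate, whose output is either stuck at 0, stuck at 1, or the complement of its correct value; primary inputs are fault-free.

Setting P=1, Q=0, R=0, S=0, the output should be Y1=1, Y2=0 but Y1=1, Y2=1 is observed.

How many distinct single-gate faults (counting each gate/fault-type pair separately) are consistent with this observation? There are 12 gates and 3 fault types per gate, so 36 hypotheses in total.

6

Fault-free: M0=0, M1=0, M2=0, M3=1, M4=0, M5=0, M6=1, M7=0, M8=1, M9=1, M10=1, M11=0 → Y1=1, Y2=0. Observed Y1=1, Y2=1.
  M0: stuck-at-1, inverted output ✓; others ✗
  M1: stuck-at-1, inverted output ✓; others ✗
  M2: none of the 3 fault types match ✗
  M3: none of the 3 fault types match ✗
  M4: none of the 3 fault types match ✗
  M5: none of the 3 fault types match ✗
  M6: none of the 3 fault types match ✗
  M7: none of the 3 fault types match ✗
  M8: none of the 3 fault types match ✗
  M9: none of the 3 fault types match ✗
  M10: none of the 3 fault types match ✗
  M11: stuck-at-1, inverted output ✓; others ✗
Consistent faults: {M0 stuck-at-1, M0 inverted output, M1 stuck-at-1, M1 inverted output, M11 stuck-at-1, M11 inverted output} — 6 in all.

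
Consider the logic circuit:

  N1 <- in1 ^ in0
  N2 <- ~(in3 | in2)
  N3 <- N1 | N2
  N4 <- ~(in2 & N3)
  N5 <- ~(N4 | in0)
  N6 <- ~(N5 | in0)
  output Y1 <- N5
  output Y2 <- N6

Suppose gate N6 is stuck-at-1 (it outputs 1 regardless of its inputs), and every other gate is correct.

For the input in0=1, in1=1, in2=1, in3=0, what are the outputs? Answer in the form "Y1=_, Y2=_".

Y1=0, Y2=1

Propagate with N6 forced: N1=0, N2=0, N3=0, N4=1, N5=0, N6=1 [stuck-at-1].
So the outputs are Y1=0, Y2=1. (Without the fault they would be Y1=0, Y2=0.)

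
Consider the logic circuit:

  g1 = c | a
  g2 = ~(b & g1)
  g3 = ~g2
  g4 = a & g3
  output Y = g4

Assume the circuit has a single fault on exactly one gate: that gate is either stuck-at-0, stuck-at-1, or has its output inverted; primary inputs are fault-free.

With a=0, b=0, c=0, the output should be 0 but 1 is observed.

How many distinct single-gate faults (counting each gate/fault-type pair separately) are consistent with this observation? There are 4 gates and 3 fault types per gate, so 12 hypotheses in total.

Fault-free: g1=0, g2=1, g3=0, g4=0 → 0. Observed 1.
  g1 stuck-at-0: output 0 ✗
  g1 stuck-at-1: output 0 ✗
  g1 inverted output: output 0 ✗
  g2 stuck-at-0: output 0 ✗
  g2 stuck-at-1: output 0 ✗
  g2 inverted output: output 0 ✗
  g3 stuck-at-0: output 0 ✗
  g3 stuck-at-1: output 0 ✗
  g3 inverted output: output 0 ✗
  g4 stuck-at-0: output 0 ✗
  g4 stuck-at-1: output 1 ✓
  g4 inverted output: output 1 ✓
Consistent faults: {g4 stuck-at-1, g4 inverted output} — 2 in all.

2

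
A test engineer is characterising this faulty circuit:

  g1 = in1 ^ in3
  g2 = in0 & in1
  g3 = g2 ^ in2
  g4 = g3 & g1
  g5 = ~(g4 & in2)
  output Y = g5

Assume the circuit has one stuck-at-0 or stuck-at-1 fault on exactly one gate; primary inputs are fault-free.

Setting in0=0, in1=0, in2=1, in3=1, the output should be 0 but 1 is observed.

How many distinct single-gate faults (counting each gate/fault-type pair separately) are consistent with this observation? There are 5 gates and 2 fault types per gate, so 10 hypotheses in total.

Fault-free: g1=1, g2=0, g3=1, g4=1, g5=0 → 0. Observed 1.
  g1 stuck-at-0: output 1 ✓
  g1 stuck-at-1: output 0 ✗
  g2 stuck-at-0: output 0 ✗
  g2 stuck-at-1: output 1 ✓
  g3 stuck-at-0: output 1 ✓
  g3 stuck-at-1: output 0 ✗
  g4 stuck-at-0: output 1 ✓
  g4 stuck-at-1: output 0 ✗
  g5 stuck-at-0: output 0 ✗
  g5 stuck-at-1: output 1 ✓
Consistent faults: {g1 stuck-at-0, g2 stuck-at-1, g3 stuck-at-0, g4 stuck-at-0, g5 stuck-at-1} — 5 in all.

5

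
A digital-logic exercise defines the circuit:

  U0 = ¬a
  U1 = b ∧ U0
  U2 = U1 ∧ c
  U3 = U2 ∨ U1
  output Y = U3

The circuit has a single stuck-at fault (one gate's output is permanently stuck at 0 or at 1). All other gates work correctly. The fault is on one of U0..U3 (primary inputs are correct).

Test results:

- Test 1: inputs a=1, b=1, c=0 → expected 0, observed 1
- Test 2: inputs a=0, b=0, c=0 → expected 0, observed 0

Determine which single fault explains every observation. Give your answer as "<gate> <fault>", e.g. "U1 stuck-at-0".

Fault-free values for test 1 (a=1, b=1, c=0): U0=0, U1=0, U2=0, U3=0, giving Y=0. Observed 1.
Test 1: faults giving observed 1 are {U0 stuck-at-1, U1 stuck-at-1, U2 stuck-at-1, U3 stuck-at-1}.
Test 2 (a=0, b=0, c=0): fault-free U0=1, U1=0, U2=0, U3=0 → 0; observed 0. Eliminates U1 stuck-at-1, U2 stuck-at-1, U3 stuck-at-1.
Only U0 stuck-at-1 is consistent with every test.

U0 stuck-at-1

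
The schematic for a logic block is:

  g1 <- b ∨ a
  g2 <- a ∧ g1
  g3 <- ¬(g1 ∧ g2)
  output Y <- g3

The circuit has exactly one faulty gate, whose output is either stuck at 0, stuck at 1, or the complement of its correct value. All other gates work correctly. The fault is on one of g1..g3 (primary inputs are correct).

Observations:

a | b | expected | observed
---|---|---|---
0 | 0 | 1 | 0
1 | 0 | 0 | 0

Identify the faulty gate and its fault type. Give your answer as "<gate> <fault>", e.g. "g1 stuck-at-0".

g3 stuck-at-0

Fault-free values for test 1 (a=0, b=0): g1=0, g2=0, g3=1, giving Y=1. Observed 0.
Test 1: faults giving observed 0 are {g3 stuck-at-0, g3 inverted output}.
Test 2 (a=1, b=0): fault-free g1=1, g2=1, g3=0 → 0; observed 0. Eliminates g3 inverted output.
Only g3 stuck-at-0 is consistent with every test.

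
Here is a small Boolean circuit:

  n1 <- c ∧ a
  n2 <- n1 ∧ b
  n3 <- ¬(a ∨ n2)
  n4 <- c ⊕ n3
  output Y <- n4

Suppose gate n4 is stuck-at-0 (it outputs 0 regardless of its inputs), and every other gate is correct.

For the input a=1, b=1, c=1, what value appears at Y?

Propagate with n4 forced: n1=1, n2=1, n3=0, n4=0 [stuck-at-0].
So Y = 0. (Without the fault it would be 1.)

0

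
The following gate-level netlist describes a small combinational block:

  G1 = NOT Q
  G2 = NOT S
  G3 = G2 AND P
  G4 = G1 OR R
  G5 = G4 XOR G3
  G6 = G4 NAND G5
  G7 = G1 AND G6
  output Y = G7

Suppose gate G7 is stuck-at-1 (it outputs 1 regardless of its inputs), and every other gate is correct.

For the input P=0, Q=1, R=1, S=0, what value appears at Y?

Propagate with G7 forced: G1=0, G2=1, G3=0, G4=1, G5=1, G6=0, G7=1 [stuck-at-1].
So Y = 1. (Without the fault it would be 0.)

1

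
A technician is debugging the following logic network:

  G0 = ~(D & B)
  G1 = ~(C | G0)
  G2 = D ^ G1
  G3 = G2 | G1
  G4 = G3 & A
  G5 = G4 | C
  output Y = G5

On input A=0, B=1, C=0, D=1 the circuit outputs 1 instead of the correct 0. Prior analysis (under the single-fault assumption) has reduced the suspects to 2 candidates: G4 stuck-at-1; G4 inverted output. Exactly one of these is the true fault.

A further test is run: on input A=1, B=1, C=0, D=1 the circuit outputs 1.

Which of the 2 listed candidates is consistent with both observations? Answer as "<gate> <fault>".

G4 stuck-at-1

Evaluate each candidate on input A=1, B=1, C=0, D=1:
  G4 stuck-at-1: G0=0, G1=1, G2=0, G3=1, G4=1 [stuck-at-1], G5=1 → 1 — matches
  G4 inverted output: G0=0, G1=1, G2=0, G3=1, G4=0 [inverted output], G5=0 → 0 — eliminated
Only G4 stuck-at-1 reproduces the observed 1.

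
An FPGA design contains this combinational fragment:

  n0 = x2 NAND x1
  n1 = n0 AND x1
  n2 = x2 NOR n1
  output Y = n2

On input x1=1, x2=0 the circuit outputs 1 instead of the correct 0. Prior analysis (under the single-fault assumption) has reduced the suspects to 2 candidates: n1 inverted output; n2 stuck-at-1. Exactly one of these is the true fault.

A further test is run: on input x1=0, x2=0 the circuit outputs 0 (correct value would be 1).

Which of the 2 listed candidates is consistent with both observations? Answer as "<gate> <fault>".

n1 inverted output

Evaluate each candidate on input x1=0, x2=0:
  n1 inverted output: n0=1, n1=1 [inverted output], n2=0 → 0 — matches
  n2 stuck-at-1: n0=1, n1=0, n2=1 [stuck-at-1] → 1 — eliminated
Only n1 inverted output reproduces the observed 0.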